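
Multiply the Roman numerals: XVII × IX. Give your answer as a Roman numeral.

XVII = 17
IX = 9
17 × 9 = 153

CLIII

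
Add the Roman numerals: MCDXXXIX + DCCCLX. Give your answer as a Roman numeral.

MCDXXXIX = 1439
DCCCLX = 860
1439 + 860 = 2299

MMCCXCIX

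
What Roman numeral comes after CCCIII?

CCCIII = 303, so the next integer is 303 + 1 = 304

CCCIV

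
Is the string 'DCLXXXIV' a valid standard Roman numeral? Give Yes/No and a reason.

'DCLXXXIV': Check the rules: uses only the symbols I, V, X, L, C, D, M; no symbol is repeated more than three times in a row; V, L and D each appear at most once; the only place a smaller symbol precedes a larger one is the allowed subtractive pair IV, the symbol right after such a pair (if any) is smaller than the pair's first symbol, and otherwise the values never increase from left to right. Value: D (500) + C (100) + L (50) + X (10) + X (10) + X (10) + IV (4) = 684. So it is a valid standard Roman numeral.

Yes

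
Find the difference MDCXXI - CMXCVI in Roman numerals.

MDCXXI = 1621
CMXCVI = 996
1621 - 996 = 625

DCXXV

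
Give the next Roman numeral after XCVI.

XCVI = 96, so the next integer is 96 + 1 = 97

XCVII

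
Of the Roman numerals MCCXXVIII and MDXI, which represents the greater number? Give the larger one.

MCCXXVIII = 1228
MDXI = 1511
1511 is larger

MDXI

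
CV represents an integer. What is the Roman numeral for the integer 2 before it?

CV = 105
105 - 2 = 103

CIII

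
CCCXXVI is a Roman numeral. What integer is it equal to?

CCCXXVI: C=100, C=100, C=100, X=10, X=10, V=5, I=1
100 + 100 + 100 + 10 + 10 + 5 + 1 = 326

326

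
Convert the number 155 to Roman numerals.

Convert 155 to Roman numerals:
  155 contains 1×100 (C)
  55 contains 1×50 (L)
  5 contains 1×5 (V)

CLV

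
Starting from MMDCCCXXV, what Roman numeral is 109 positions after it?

MMDCCCXXV = 2825
2825 + 109 = 2934

MMCMXXXIV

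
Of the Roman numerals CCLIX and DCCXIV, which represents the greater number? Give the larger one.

CCLIX = 259
DCCXIV = 714
714 is larger

DCCXIV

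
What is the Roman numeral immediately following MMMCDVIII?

MMMCDVIII = 3408; next is 3409

MMMCDIX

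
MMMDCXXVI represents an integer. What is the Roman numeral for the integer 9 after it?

MMMDCXXVI = 3626
3626 + 9 = 3635

MMMDCXXXV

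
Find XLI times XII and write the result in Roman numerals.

XLI = 41
XII = 12
41 × 12 = 492

CDXCII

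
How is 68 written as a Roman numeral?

Convert 68 to Roman numerals:
  68 contains 1×50 (L)
  18 contains 1×10 (X)
  8 contains 1×5 (V)
  3 contains 3×1 (III)

LXVIII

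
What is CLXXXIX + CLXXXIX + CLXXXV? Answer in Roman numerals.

CLXXXIX = 189, CLXXXIX = 189, CLXXXV = 185
189 + 189 = 378
378 + 185 = 563

DLXIII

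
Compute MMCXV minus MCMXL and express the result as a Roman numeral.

MMCXV = 2115
MCMXL = 1940
2115 - 1940 = 175

CLXXV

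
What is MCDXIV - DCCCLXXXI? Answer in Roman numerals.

MCDXIV = 1414
DCCCLXXXI = 881
1414 - 881 = 533

DXXXIII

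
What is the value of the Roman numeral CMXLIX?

CMXLIX: CM=900, XL=40, IX=9
900 + 40 + 9 = 949

949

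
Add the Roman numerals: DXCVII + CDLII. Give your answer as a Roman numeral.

DXCVII = 597
CDLII = 452
597 + 452 = 1049

MXLIX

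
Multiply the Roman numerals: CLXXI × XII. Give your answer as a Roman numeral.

CLXXI = 171
XII = 12
171 × 12 = 2052

MMLII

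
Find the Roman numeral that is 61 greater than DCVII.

DCVII = 607
607 + 61 = 668

DCLXVIII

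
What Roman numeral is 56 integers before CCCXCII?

CCCXCII = 392
392 - 56 = 336

CCCXXXVI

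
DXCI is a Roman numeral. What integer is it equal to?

DXCI: D=500, XC=90, I=1
500 + 90 + 1 = 591

591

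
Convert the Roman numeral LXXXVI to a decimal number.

LXXXVI: L=50, X=10, X=10, X=10, V=5, I=1
50 + 10 + 10 + 10 + 5 + 1 = 86

86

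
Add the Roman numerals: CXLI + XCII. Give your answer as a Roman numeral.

CXLI = 141
XCII = 92
141 + 92 = 233

CCXXXIII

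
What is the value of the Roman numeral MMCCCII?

MMCCCII: M=1000, M=1000, C=100, C=100, C=100, I=1, I=1
1000 + 1000 + 100 + 100 + 100 + 1 + 1 = 2302

2302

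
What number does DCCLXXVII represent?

DCCLXXVII: D=500, C=100, C=100, L=50, X=10, X=10, V=5, I=1, I=1
500 + 100 + 100 + 50 + 10 + 10 + 5 + 1 + 1 = 777

777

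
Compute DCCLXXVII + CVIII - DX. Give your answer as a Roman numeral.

DCCLXXVII = 777, CVIII = 108, DX = 510
777 + 108 = 885
885 - 510 = 375

CCCLXXV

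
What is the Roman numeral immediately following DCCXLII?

DCCXLII = 742; next is 743

DCCXLIII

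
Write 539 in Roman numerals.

Convert 539 to Roman numerals:
  539 contains 1×500 (D)
  39 contains 3×10 (XXX)
  9 contains 1×9 (IX)

DXXXIX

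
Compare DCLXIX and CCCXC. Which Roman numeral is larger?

DCLXIX = 669
CCCXC = 390
669 is larger

DCLXIX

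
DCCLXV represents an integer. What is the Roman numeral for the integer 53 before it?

DCCLXV = 765
765 - 53 = 712

DCCXII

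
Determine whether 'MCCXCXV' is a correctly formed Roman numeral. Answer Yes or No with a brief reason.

'MCCXCXV': X cannot come right after the subtractive pair XC: once X is subtracted in XC, the next symbol must be smaller than X

No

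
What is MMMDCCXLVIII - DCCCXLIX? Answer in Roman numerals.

MMMDCCXLVIII = 3748
DCCCXLIX = 849
3748 - 849 = 2899

MMDCCCXCIX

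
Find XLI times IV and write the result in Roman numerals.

XLI = 41
IV = 4
41 × 4 = 164

CLXIV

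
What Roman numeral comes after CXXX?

CXXX = 130, so the next integer is 130 + 1 = 131

CXXXI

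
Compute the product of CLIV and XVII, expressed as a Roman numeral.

CLIV = 154
XVII = 17
154 × 17 = 2618

MMDCXVIII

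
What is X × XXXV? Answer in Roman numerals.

X = 10
XXXV = 35
10 × 35 = 350

CCCL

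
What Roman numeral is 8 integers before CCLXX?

CCLXX = 270
270 - 8 = 262

CCLXII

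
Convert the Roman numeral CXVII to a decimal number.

CXVII: C=100, X=10, V=5, I=1, I=1
100 + 10 + 5 + 1 + 1 = 117

117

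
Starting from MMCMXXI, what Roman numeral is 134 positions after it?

MMCMXXI = 2921
2921 + 134 = 3055

MMMLV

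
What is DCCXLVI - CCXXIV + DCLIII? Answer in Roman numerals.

DCCXLVI = 746, CCXXIV = 224, DCLIII = 653
746 - 224 = 522
522 + 653 = 1175

MCLXXV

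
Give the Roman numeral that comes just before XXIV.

XXIV = 24; previous is 23

XXIII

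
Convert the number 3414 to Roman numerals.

Convert 3414 to Roman numerals:
  3414 contains 3×1000 (MMM)
  414 contains 1×400 (CD)
  14 contains 1×10 (X)
  4 contains 1×4 (IV)

MMMCDXIV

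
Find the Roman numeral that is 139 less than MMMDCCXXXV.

MMMDCCXXXV = 3735
3735 - 139 = 3596

MMMDXCVI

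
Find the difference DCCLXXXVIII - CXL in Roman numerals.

DCCLXXXVIII = 788
CXL = 140
788 - 140 = 648

DCXLVIII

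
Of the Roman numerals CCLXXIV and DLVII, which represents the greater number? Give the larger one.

CCLXXIV = 274
DLVII = 557
557 is larger

DLVII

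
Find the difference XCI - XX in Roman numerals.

XCI = 91
XX = 20
91 - 20 = 71

LXXI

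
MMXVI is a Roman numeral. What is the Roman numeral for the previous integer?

MMXVI = 2016; previous is 2015

MMXV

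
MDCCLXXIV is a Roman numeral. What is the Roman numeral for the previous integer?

MDCCLXXIV = 1774; previous is 1773

MDCCLXXIII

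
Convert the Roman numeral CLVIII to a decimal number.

CLVIII: C=100, L=50, V=5, I=1, I=1, I=1
100 + 50 + 5 + 1 + 1 + 1 = 158

158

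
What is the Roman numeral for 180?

Convert 180 to Roman numerals:
  180 contains 1×100 (C)
  80 contains 1×50 (L)
  30 contains 3×10 (XXX)

CLXXX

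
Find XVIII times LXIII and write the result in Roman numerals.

XVIII = 18
LXIII = 63
18 × 63 = 1134

MCXXXIV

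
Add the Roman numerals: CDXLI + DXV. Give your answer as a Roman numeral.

CDXLI = 441
DXV = 515
441 + 515 = 956

CMLVI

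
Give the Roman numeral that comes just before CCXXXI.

CCXXXI = 231, so the previous integer is 231 - 1 = 230

CCXXX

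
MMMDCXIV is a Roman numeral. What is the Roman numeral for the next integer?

MMMDCXIV = 3614; next is 3615

MMMDCXV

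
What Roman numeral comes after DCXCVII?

DCXCVII = 697; next is 698

DCXCVIII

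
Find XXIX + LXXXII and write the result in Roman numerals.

XXIX = 29
LXXXII = 82
29 + 82 = 111

CXI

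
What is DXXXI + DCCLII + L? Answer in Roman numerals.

DXXXI = 531, DCCLII = 752, L = 50
531 + 752 = 1283
1283 + 50 = 1333

MCCCXXXIII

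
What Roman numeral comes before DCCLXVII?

DCCLXVII = 767; previous is 766

DCCLXVI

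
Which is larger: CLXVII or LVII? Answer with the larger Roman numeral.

CLXVII = 167
LVII = 57
167 is larger

CLXVII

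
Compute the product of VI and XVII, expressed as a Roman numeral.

VI = 6
XVII = 17
6 × 17 = 102

CII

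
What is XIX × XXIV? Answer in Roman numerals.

XIX = 19
XXIV = 24
19 × 24 = 456

CDLVI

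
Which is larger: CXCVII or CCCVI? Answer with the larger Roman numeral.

CXCVII = 197
CCCVI = 306
306 is larger

CCCVI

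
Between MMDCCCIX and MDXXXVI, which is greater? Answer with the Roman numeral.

MMDCCCIX = 2809
MDXXXVI = 1536
2809 is larger

MMDCCCIX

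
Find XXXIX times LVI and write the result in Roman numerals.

XXXIX = 39
LVI = 56
39 × 56 = 2184

MMCLXXXIV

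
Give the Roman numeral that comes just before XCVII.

XCVII = 97; previous is 96

XCVI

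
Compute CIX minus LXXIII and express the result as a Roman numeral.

CIX = 109
LXXIII = 73
109 - 73 = 36

XXXVI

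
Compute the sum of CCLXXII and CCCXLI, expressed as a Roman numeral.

CCLXXII = 272
CCCXLI = 341
272 + 341 = 613

DCXIII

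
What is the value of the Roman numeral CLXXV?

CLXXV: C=100, L=50, X=10, X=10, V=5
100 + 50 + 10 + 10 + 5 = 175

175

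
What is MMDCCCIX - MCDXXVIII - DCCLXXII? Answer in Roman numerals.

MMDCCCIX = 2809, MCDXXVIII = 1428, DCCLXXII = 772
2809 - 1428 = 1381
1381 - 772 = 609

DCIX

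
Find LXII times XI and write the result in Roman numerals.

LXII = 62
XI = 11
62 × 11 = 682

DCLXXXII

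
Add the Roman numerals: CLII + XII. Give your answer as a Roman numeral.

CLII = 152
XII = 12
152 + 12 = 164

CLXIV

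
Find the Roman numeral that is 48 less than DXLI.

DXLI = 541
541 - 48 = 493

CDXCIII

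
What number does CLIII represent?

CLIII: C=100, L=50, I=1, I=1, I=1
100 + 50 + 1 + 1 + 1 = 153

153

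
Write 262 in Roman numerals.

Convert 262 to Roman numerals:
  262 contains 2×100 (CC)
  62 contains 1×50 (L)
  12 contains 1×10 (X)
  2 contains 2×1 (II)

CCLXII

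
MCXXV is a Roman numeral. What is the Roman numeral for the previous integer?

MCXXV = 1125, so the previous integer is 1125 - 1 = 1124

MCXXIV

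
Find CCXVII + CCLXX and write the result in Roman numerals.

CCXVII = 217
CCLXX = 270
217 + 270 = 487

CDLXXXVII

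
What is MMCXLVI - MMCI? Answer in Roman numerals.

MMCXLVI = 2146
MMCI = 2101
2146 - 2101 = 45

XLV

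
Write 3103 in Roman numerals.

Convert 3103 to Roman numerals:
  3103 contains 3×1000 (MMM)
  103 contains 1×100 (C)
  3 contains 3×1 (III)

MMMCIII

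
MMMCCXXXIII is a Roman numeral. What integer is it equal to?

MMMCCXXXIII: M=1000, M=1000, M=1000, C=100, C=100, X=10, X=10, X=10, I=1, I=1, I=1
1000 + 1000 + 1000 + 100 + 100 + 10 + 10 + 10 + 1 + 1 + 1 = 3233

3233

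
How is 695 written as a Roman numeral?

Convert 695 to Roman numerals:
  695 contains 1×500 (D)
  195 contains 1×100 (C)
  95 contains 1×90 (XC)
  5 contains 1×5 (V)

DCXCV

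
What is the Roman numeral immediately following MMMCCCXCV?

MMMCCCXCV = 3395, so the next integer is 3395 + 1 = 3396

MMMCCCXCVI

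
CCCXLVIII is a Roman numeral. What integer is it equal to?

CCCXLVIII: C=100, C=100, C=100, XL=40, V=5, I=1, I=1, I=1
100 + 100 + 100 + 40 + 5 + 1 + 1 + 1 = 348

348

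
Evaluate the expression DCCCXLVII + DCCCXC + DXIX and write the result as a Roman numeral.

DCCCXLVII = 847, DCCCXC = 890, DXIX = 519
847 + 890 = 1737
1737 + 519 = 2256

MMCCLVI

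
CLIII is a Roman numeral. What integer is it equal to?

CLIII: C=100, L=50, I=1, I=1, I=1
100 + 50 + 1 + 1 + 1 = 153

153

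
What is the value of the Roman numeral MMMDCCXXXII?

MMMDCCXXXII: M=1000, M=1000, M=1000, D=500, C=100, C=100, X=10, X=10, X=10, I=1, I=1
1000 + 1000 + 1000 + 500 + 100 + 100 + 10 + 10 + 10 + 1 + 1 = 3732

3732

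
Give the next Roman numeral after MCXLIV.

MCXLIV = 1144; next is 1145

MCXLV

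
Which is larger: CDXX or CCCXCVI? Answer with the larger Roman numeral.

CDXX = 420
CCCXCVI = 396
420 is larger

CDXX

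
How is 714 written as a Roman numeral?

Convert 714 to Roman numerals:
  714 contains 1×500 (D)
  214 contains 2×100 (CC)
  14 contains 1×10 (X)
  4 contains 1×4 (IV)

DCCXIV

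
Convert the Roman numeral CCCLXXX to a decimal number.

CCCLXXX: C=100, C=100, C=100, L=50, X=10, X=10, X=10
100 + 100 + 100 + 50 + 10 + 10 + 10 = 380

380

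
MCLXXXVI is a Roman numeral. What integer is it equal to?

MCLXXXVI: M=1000, C=100, L=50, X=10, X=10, X=10, V=5, I=1
1000 + 100 + 50 + 10 + 10 + 10 + 5 + 1 = 1186

1186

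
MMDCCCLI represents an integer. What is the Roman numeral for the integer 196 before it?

MMDCCCLI = 2851
2851 - 196 = 2655

MMDCLV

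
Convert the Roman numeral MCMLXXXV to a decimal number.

MCMLXXXV: M=1000, CM=900, L=50, X=10, X=10, X=10, V=5
1000 + 900 + 50 + 10 + 10 + 10 + 5 = 1985

1985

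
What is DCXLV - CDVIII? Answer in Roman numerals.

DCXLV = 645
CDVIII = 408
645 - 408 = 237

CCXXXVII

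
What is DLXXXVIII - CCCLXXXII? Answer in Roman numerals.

DLXXXVIII = 588
CCCLXXXII = 382
588 - 382 = 206

CCVI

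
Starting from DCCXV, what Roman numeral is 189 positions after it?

DCCXV = 715
715 + 189 = 904

CMIV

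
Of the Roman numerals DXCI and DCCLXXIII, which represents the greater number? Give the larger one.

DXCI = 591
DCCLXXIII = 773
773 is larger

DCCLXXIII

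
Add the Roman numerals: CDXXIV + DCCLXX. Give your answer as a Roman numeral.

CDXXIV = 424
DCCLXX = 770
424 + 770 = 1194

MCXCIV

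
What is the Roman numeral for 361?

Convert 361 to Roman numerals:
  361 contains 3×100 (CCC)
  61 contains 1×50 (L)
  11 contains 1×10 (X)
  1 contains 1×1 (I)

CCCLXI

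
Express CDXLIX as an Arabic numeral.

CDXLIX: CD=400, XL=40, IX=9
400 + 40 + 9 = 449

449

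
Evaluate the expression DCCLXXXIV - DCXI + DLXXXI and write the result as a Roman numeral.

DCCLXXXIV = 784, DCXI = 611, DLXXXI = 581
784 - 611 = 173
173 + 581 = 754

DCCLIV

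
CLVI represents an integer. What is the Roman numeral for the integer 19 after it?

CLVI = 156
156 + 19 = 175

CLXXV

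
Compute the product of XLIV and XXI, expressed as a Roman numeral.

XLIV = 44
XXI = 21
44 × 21 = 924

CMXXIV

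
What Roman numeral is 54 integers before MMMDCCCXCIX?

MMMDCCCXCIX = 3899
3899 - 54 = 3845

MMMDCCCXLV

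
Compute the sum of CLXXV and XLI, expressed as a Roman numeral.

CLXXV = 175
XLI = 41
175 + 41 = 216

CCXVI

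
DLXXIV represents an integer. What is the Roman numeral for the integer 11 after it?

DLXXIV = 574
574 + 11 = 585

DLXXXV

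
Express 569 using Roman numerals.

Convert 569 to Roman numerals:
  569 contains 1×500 (D)
  69 contains 1×50 (L)
  19 contains 1×10 (X)
  9 contains 1×9 (IX)

DLXIX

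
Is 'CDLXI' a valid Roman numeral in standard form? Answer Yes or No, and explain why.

'CDLXI': Check the rules: uses only the symbols I, V, X, L, C, D, M; no symbol is repeated more than three times in a row; V, L and D each appear at most once; the only place a smaller symbol precedes a larger one is the allowed subtractive pair CD, the symbol right after such a pair (if any) is smaller than the pair's first symbol, and otherwise the values never increase from left to right. Value: CD (400) + L (50) + X (10) + I (1) = 461. So it is a valid standard Roman numeral.

Yes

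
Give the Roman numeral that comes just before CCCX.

CCCX = 310; previous is 309

CCCIX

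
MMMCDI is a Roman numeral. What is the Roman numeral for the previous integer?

MMMCDI = 3401, so the previous integer is 3401 - 1 = 3400

MMMCD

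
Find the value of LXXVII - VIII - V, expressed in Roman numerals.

LXXVII = 77, VIII = 8, V = 5
77 - 8 = 69
69 - 5 = 64

LXIV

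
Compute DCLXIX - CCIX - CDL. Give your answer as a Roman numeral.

DCLXIX = 669, CCIX = 209, CDL = 450
669 - 209 = 460
460 - 450 = 10

X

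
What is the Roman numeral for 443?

Convert 443 to Roman numerals:
  443 contains 1×400 (CD)
  43 contains 1×40 (XL)
  3 contains 3×1 (III)

CDXLIII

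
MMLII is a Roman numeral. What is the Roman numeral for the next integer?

MMLII = 2052, so the next integer is 2052 + 1 = 2053

MMLIII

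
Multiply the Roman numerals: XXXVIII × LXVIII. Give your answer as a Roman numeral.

XXXVIII = 38
LXVIII = 68
38 × 68 = 2584

MMDLXXXIV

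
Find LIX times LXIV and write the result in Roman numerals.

LIX = 59
LXIV = 64
59 × 64 = 3776

MMMDCCLXXVI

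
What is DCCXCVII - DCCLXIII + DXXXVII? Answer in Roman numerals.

DCCXCVII = 797, DCCLXIII = 763, DXXXVII = 537
797 - 763 = 34
34 + 537 = 571

DLXXI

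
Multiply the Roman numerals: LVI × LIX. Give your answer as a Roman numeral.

LVI = 56
LIX = 59
56 × 59 = 3304

MMMCCCIV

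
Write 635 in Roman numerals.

Convert 635 to Roman numerals:
  635 contains 1×500 (D)
  135 contains 1×100 (C)
  35 contains 3×10 (XXX)
  5 contains 1×5 (V)

DCXXXV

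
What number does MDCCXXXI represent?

MDCCXXXI: M=1000, D=500, C=100, C=100, X=10, X=10, X=10, I=1
1000 + 500 + 100 + 100 + 10 + 10 + 10 + 1 = 1731

1731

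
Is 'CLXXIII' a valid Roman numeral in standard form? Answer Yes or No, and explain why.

'CLXXIII': Check the rules: uses only the symbols I, V, X, L, C, D, M; no symbol is repeated more than three times in a row; V, L and D each appear at most once; no smaller symbol precedes a larger one (values never increase from left to right). Value: C (100) + L (50) + X (10) + X (10) + I (1) + I (1) + I (1) = 173. So it is a valid standard Roman numeral.

Yes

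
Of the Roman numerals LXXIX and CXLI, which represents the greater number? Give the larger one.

LXXIX = 79
CXLI = 141
141 is larger

CXLI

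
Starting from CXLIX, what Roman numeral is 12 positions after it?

CXLIX = 149
149 + 12 = 161

CLXI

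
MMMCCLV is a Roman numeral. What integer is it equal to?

MMMCCLV: M=1000, M=1000, M=1000, C=100, C=100, L=50, V=5
1000 + 1000 + 1000 + 100 + 100 + 50 + 5 = 3255

3255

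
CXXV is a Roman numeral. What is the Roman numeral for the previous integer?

CXXV = 125, so the previous integer is 125 - 1 = 124

CXXIV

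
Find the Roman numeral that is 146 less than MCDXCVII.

MCDXCVII = 1497
1497 - 146 = 1351

MCCCLI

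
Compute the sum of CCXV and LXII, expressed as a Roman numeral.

CCXV = 215
LXII = 62
215 + 62 = 277

CCLXXVII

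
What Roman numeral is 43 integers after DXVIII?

DXVIII = 518
518 + 43 = 561

DLXI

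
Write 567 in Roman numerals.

Convert 567 to Roman numerals:
  567 contains 1×500 (D)
  67 contains 1×50 (L)
  17 contains 1×10 (X)
  7 contains 1×5 (V)
  2 contains 2×1 (II)

DLXVII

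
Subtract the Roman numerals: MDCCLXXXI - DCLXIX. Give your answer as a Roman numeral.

MDCCLXXXI = 1781
DCLXIX = 669
1781 - 669 = 1112

MCXII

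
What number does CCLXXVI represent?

CCLXXVI: C=100, C=100, L=50, X=10, X=10, V=5, I=1
100 + 100 + 50 + 10 + 10 + 5 + 1 = 276

276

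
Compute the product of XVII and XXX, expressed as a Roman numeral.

XVII = 17
XXX = 30
17 × 30 = 510

DX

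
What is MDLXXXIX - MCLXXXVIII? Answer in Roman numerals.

MDLXXXIX = 1589
MCLXXXVIII = 1188
1589 - 1188 = 401

CDI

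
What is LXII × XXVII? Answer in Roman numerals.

LXII = 62
XXVII = 27
62 × 27 = 1674

MDCLXXIV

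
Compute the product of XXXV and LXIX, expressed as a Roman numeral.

XXXV = 35
LXIX = 69
35 × 69 = 2415

MMCDXV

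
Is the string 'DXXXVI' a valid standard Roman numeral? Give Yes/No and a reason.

'DXXXVI': Check the rules: uses only the symbols I, V, X, L, C, D, M; no symbol is repeated more than three times in a row; V, L and D each appear at most once; no smaller symbol precedes a larger one (values never increase from left to right). Value: D (500) + X (10) + X (10) + X (10) + V (5) + I (1) = 536. So it is a valid standard Roman numeral.

Yes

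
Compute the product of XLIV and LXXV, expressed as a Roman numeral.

XLIV = 44
LXXV = 75
44 × 75 = 3300

MMMCCC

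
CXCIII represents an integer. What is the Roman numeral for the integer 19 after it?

CXCIII = 193
193 + 19 = 212

CCXII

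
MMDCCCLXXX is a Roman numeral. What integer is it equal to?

MMDCCCLXXX: M=1000, M=1000, D=500, C=100, C=100, C=100, L=50, X=10, X=10, X=10
1000 + 1000 + 500 + 100 + 100 + 100 + 50 + 10 + 10 + 10 = 2880

2880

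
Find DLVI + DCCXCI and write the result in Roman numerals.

DLVI = 556
DCCXCI = 791
556 + 791 = 1347

MCCCXLVII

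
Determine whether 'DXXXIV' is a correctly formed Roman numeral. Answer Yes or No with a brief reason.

'DXXXIV': Check the rules: uses only the symbols I, V, X, L, C, D, M; no symbol is repeated more than three times in a row; V, L and D each appear at most once; the only place a smaller symbol precedes a larger one is the allowed subtractive pair IV, the symbol right after such a pair (if any) is smaller than the pair's first symbol, and otherwise the values never increase from left to right. Value: D (500) + X (10) + X (10) + X (10) + IV (4) = 534. So it is a valid standard Roman numeral.

Yes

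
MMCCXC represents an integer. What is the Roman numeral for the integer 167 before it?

MMCCXC = 2290
2290 - 167 = 2123

MMCXXIII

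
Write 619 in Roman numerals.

Convert 619 to Roman numerals:
  619 contains 1×500 (D)
  119 contains 1×100 (C)
  19 contains 1×10 (X)
  9 contains 1×9 (IX)

DCXIX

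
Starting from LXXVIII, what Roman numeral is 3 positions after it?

LXXVIII = 78
78 + 3 = 81

LXXXI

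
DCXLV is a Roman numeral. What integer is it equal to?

DCXLV: D=500, C=100, XL=40, V=5
500 + 100 + 40 + 5 = 645

645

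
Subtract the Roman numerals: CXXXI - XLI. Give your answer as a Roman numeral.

CXXXI = 131
XLI = 41
131 - 41 = 90

XC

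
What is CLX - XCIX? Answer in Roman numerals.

CLX = 160
XCIX = 99
160 - 99 = 61

LXI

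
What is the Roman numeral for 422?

Convert 422 to Roman numerals:
  422 contains 1×400 (CD)
  22 contains 2×10 (XX)
  2 contains 2×1 (II)

CDXXII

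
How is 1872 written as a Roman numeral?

Convert 1872 to Roman numerals:
  1872 contains 1×1000 (M)
  872 contains 1×500 (D)
  372 contains 3×100 (CCC)
  72 contains 1×50 (L)
  22 contains 2×10 (XX)
  2 contains 2×1 (II)

MDCCCLXXII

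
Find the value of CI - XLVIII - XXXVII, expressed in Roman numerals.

CI = 101, XLVIII = 48, XXXVII = 37
101 - 48 = 53
53 - 37 = 16

XVI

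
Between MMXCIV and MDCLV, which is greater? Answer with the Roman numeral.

MMXCIV = 2094
MDCLV = 1655
2094 is larger

MMXCIV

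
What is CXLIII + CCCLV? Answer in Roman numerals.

CXLIII = 143
CCCLV = 355
143 + 355 = 498

CDXCVIII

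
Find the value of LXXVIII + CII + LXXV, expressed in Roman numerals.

LXXVIII = 78, CII = 102, LXXV = 75
78 + 102 = 180
180 + 75 = 255

CCLV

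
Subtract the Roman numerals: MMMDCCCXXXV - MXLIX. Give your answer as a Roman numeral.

MMMDCCCXXXV = 3835
MXLIX = 1049
3835 - 1049 = 2786

MMDCCLXXXVI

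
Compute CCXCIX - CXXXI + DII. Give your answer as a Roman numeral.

CCXCIX = 299, CXXXI = 131, DII = 502
299 - 131 = 168
168 + 502 = 670

DCLXX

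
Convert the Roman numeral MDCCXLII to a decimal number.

MDCCXLII: M=1000, D=500, C=100, C=100, XL=40, I=1, I=1
1000 + 500 + 100 + 100 + 40 + 1 + 1 = 1742

1742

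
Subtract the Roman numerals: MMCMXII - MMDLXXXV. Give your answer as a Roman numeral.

MMCMXII = 2912
MMDLXXXV = 2585
2912 - 2585 = 327

CCCXXVII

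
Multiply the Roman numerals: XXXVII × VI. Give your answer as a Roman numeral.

XXXVII = 37
VI = 6
37 × 6 = 222

CCXXII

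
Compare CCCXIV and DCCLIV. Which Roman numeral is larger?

CCCXIV = 314
DCCLIV = 754
754 is larger

DCCLIV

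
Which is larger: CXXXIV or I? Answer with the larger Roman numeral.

CXXXIV = 134
I = 1
134 is larger

CXXXIV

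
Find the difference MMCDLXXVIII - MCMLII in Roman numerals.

MMCDLXXVIII = 2478
MCMLII = 1952
2478 - 1952 = 526

DXXVI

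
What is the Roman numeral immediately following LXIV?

LXIV = 64, so the next integer is 64 + 1 = 65

LXV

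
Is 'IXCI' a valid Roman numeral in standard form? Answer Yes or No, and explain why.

'IXCI': I (position 1) comes before the larger symbol C (position 3) without being directly in front of it as a subtractive pair; apart from IV, IX, XL, XC, CD and CM, symbols must go from largest to smallest

No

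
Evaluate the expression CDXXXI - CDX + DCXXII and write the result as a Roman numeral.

CDXXXI = 431, CDX = 410, DCXXII = 622
431 - 410 = 21
21 + 622 = 643

DCXLIII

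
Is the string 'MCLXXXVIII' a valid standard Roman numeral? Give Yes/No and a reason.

'MCLXXXVIII': Check the rules: uses only the symbols I, V, X, L, C, D, M; no symbol is repeated more than three times in a row; V, L and D each appear at most once; no smaller symbol precedes a larger one (values never increase from left to right). Value: M (1000) + C (100) + L (50) + X (10) + X (10) + X (10) + V (5) + I (1) + I (1) + I (1) = 1188. So it is a valid standard Roman numeral.

Yes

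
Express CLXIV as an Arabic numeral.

CLXIV: C=100, L=50, X=10, IV=4
100 + 50 + 10 + 4 = 164

164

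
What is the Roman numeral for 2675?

Convert 2675 to Roman numerals:
  2675 contains 2×1000 (MM)
  675 contains 1×500 (D)
  175 contains 1×100 (C)
  75 contains 1×50 (L)
  25 contains 2×10 (XX)
  5 contains 1×5 (V)

MMDCLXXV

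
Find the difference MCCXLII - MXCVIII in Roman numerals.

MCCXLII = 1242
MXCVIII = 1098
1242 - 1098 = 144

CXLIV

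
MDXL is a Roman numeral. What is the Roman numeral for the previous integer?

MDXL = 1540, so the previous integer is 1540 - 1 = 1539

MDXXXIX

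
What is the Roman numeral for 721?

Convert 721 to Roman numerals:
  721 contains 1×500 (D)
  221 contains 2×100 (CC)
  21 contains 2×10 (XX)
  1 contains 1×1 (I)

DCCXXI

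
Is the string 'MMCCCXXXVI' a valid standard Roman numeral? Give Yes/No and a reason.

'MMCCCXXXVI': Check the rules: uses only the symbols I, V, X, L, C, D, M; no symbol is repeated more than three times in a row; V, L and D each appear at most once; no smaller symbol precedes a larger one (values never increase from left to right). Value: M (1000) + M (1000) + C (100) + C (100) + C (100) + X (10) + X (10) + X (10) + V (5) + I (1) = 2336. So it is a valid standard Roman numeral.

Yes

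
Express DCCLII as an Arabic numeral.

DCCLII: D=500, C=100, C=100, L=50, I=1, I=1
500 + 100 + 100 + 50 + 1 + 1 = 752

752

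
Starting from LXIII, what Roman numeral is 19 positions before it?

LXIII = 63
63 - 19 = 44

XLIV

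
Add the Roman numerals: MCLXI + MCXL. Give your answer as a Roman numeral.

MCLXI = 1161
MCXL = 1140
1161 + 1140 = 2301

MMCCCI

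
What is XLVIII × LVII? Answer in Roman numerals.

XLVIII = 48
LVII = 57
48 × 57 = 2736

MMDCCXXXVI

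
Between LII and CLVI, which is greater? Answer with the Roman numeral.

LII = 52
CLVI = 156
156 is larger

CLVI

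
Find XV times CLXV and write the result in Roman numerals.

XV = 15
CLXV = 165
15 × 165 = 2475

MMCDLXXV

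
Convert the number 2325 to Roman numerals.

Convert 2325 to Roman numerals:
  2325 contains 2×1000 (MM)
  325 contains 3×100 (CCC)
  25 contains 2×10 (XX)
  5 contains 1×5 (V)

MMCCCXXV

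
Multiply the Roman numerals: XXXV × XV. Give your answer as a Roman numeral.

XXXV = 35
XV = 15
35 × 15 = 525

DXXV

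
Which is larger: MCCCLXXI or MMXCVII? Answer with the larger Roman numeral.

MCCCLXXI = 1371
MMXCVII = 2097
2097 is larger

MMXCVII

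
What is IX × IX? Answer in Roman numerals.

IX = 9
IX = 9
9 × 9 = 81

LXXXI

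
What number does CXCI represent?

CXCI: C=100, XC=90, I=1
100 + 90 + 1 = 191

191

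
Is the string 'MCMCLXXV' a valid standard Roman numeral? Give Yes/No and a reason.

'MCMCLXXV': C cannot come right after the subtractive pair CM: once C is subtracted in CM, the next symbol must be smaller than C

No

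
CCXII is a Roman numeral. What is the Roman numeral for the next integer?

CCXII = 212, so the next integer is 212 + 1 = 213

CCXIII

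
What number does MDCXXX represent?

MDCXXX: M=1000, D=500, C=100, X=10, X=10, X=10
1000 + 500 + 100 + 10 + 10 + 10 = 1630

1630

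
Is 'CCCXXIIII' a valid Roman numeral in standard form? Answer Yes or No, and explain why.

'CCCXXIIII': More than 3 consecutive I's

No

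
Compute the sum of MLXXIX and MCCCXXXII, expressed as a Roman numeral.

MLXXIX = 1079
MCCCXXXII = 1332
1079 + 1332 = 2411

MMCDXI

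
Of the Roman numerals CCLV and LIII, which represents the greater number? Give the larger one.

CCLV = 255
LIII = 53
255 is larger

CCLV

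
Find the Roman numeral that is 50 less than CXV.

CXV = 115
115 - 50 = 65

LXV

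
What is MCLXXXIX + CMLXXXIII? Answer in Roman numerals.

MCLXXXIX = 1189
CMLXXXIII = 983
1189 + 983 = 2172

MMCLXXII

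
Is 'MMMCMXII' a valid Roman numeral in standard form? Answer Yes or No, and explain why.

'MMMCMXII': Check the rules: uses only the symbols I, V, X, L, C, D, M; no symbol is repeated more than three times in a row; V, L and D each appear at most once; the only place a smaller symbol precedes a larger one is the allowed subtractive pair CM, the symbol right after such a pair (if any) is smaller than the pair's first symbol, and otherwise the values never increase from left to right. Value: M (1000) + M (1000) + M (1000) + CM (900) + X (10) + I (1) + I (1) = 3912. So it is a valid standard Roman numeral.

Yes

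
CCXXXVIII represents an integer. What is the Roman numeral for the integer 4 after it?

CCXXXVIII = 238
238 + 4 = 242

CCXLII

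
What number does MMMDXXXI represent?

MMMDXXXI: M=1000, M=1000, M=1000, D=500, X=10, X=10, X=10, I=1
1000 + 1000 + 1000 + 500 + 10 + 10 + 10 + 1 = 3531

3531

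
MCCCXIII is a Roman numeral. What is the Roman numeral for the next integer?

MCCCXIII = 1313, so the next integer is 1313 + 1 = 1314

MCCCXIV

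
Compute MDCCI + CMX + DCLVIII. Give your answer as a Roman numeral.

MDCCI = 1701, CMX = 910, DCLVIII = 658
1701 + 910 = 2611
2611 + 658 = 3269

MMMCCLXIX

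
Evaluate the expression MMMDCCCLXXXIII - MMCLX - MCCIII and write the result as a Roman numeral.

MMMDCCCLXXXIII = 3883, MMCLX = 2160, MCCIII = 1203
3883 - 2160 = 1723
1723 - 1203 = 520

DXX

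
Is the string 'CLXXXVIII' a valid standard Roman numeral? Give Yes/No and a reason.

'CLXXXVIII': Check the rules: uses only the symbols I, V, X, L, C, D, M; no symbol is repeated more than three times in a row; V, L and D each appear at most once; no smaller symbol precedes a larger one (values never increase from left to right). Value: C (100) + L (50) + X (10) + X (10) + X (10) + V (5) + I (1) + I (1) + I (1) = 188. So it is a valid standard Roman numeral.

Yes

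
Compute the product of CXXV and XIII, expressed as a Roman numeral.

CXXV = 125
XIII = 13
125 × 13 = 1625

MDCXXV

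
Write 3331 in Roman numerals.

Convert 3331 to Roman numerals:
  3331 contains 3×1000 (MMM)
  331 contains 3×100 (CCC)
  31 contains 3×10 (XXX)
  1 contains 1×1 (I)

MMMCCCXXXI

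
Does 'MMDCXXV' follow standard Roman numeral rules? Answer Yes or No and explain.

'MMDCXXV': Check the rules: uses only the symbols I, V, X, L, C, D, M; no symbol is repeated more than three times in a row; V, L and D each appear at most once; no smaller symbol precedes a larger one (values never increase from left to right). Value: M (1000) + M (1000) + D (500) + C (100) + X (10) + X (10) + V (5) = 2625. So it is a valid standard Roman numeral.

Yes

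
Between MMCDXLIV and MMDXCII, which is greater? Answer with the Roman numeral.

MMCDXLIV = 2444
MMDXCII = 2592
2592 is larger

MMDXCII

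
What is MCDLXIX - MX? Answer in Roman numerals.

MCDLXIX = 1469
MX = 1010
1469 - 1010 = 459

CDLIX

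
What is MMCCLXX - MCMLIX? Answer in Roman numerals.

MMCCLXX = 2270
MCMLIX = 1959
2270 - 1959 = 311

CCCXI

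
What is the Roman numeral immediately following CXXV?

CXXV = 125, so the next integer is 125 + 1 = 126

CXXVI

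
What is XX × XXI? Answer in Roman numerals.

XX = 20
XXI = 21
20 × 21 = 420

CDXX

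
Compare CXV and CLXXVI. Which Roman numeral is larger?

CXV = 115
CLXXVI = 176
176 is larger

CLXXVI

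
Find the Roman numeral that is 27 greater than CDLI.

CDLI = 451
451 + 27 = 478

CDLXXVIII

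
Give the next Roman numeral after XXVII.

XXVII = 27, so the next integer is 27 + 1 = 28

XXVIII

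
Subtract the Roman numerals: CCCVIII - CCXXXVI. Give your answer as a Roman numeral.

CCCVIII = 308
CCXXXVI = 236
308 - 236 = 72

LXXII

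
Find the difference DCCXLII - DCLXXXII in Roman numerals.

DCCXLII = 742
DCLXXXII = 682
742 - 682 = 60

LX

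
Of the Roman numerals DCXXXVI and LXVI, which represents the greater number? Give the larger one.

DCXXXVI = 636
LXVI = 66
636 is larger

DCXXXVI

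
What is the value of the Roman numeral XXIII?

XXIII: X=10, X=10, I=1, I=1, I=1
10 + 10 + 1 + 1 + 1 = 23

23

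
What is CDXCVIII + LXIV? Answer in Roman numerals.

CDXCVIII = 498
LXIV = 64
498 + 64 = 562

DLXII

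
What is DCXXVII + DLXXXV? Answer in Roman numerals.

DCXXVII = 627
DLXXXV = 585
627 + 585 = 1212

MCCXII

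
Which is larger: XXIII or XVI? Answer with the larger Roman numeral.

XXIII = 23
XVI = 16
23 is larger

XXIII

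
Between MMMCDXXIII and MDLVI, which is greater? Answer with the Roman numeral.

MMMCDXXIII = 3423
MDLVI = 1556
3423 is larger

MMMCDXXIII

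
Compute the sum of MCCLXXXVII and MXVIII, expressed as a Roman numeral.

MCCLXXXVII = 1287
MXVIII = 1018
1287 + 1018 = 2305

MMCCCV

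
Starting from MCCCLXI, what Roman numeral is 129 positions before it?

MCCCLXI = 1361
1361 - 129 = 1232

MCCXXXII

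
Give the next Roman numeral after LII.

LII = 52, so the next integer is 52 + 1 = 53

LIII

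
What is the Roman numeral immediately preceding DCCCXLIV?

DCCCXLIV = 844; previous is 843

DCCCXLIII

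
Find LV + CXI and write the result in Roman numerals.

LV = 55
CXI = 111
55 + 111 = 166

CLXVI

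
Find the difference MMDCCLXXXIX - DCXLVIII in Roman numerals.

MMDCCLXXXIX = 2789
DCXLVIII = 648
2789 - 648 = 2141

MMCXLI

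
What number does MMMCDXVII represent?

MMMCDXVII: M=1000, M=1000, M=1000, CD=400, X=10, V=5, I=1, I=1
1000 + 1000 + 1000 + 400 + 10 + 5 + 1 + 1 = 3417

3417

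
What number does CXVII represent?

CXVII: C=100, X=10, V=5, I=1, I=1
100 + 10 + 5 + 1 + 1 = 117

117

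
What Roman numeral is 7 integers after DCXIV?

DCXIV = 614
614 + 7 = 621

DCXXI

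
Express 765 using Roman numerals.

Convert 765 to Roman numerals:
  765 contains 1×500 (D)
  265 contains 2×100 (CC)
  65 contains 1×50 (L)
  15 contains 1×10 (X)
  5 contains 1×5 (V)

DCCLXV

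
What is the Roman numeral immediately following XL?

XL = 40, so the next integer is 40 + 1 = 41

XLI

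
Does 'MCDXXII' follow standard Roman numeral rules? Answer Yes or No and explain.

'MCDXXII': Check the rules: uses only the symbols I, V, X, L, C, D, M; no symbol is repeated more than three times in a row; V, L and D each appear at most once; the only place a smaller symbol precedes a larger one is the allowed subtractive pair CD, the symbol right after such a pair (if any) is smaller than the pair's first symbol, and otherwise the values never increase from left to right. Value: M (1000) + CD (400) + X (10) + X (10) + I (1) + I (1) = 1422. So it is a valid standard Roman numeral.

Yes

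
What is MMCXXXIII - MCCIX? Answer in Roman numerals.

MMCXXXIII = 2133
MCCIX = 1209
2133 - 1209 = 924

CMXXIV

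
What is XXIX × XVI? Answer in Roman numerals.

XXIX = 29
XVI = 16
29 × 16 = 464

CDLXIV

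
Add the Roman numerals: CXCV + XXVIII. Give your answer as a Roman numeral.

CXCV = 195
XXVIII = 28
195 + 28 = 223

CCXXIII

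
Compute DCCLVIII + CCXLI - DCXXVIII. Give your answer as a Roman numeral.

DCCLVIII = 758, CCXLI = 241, DCXXVIII = 628
758 + 241 = 999
999 - 628 = 371

CCCLXXI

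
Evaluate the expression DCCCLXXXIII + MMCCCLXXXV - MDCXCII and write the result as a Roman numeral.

DCCCLXXXIII = 883, MMCCCLXXXV = 2385, MDCXCII = 1692
883 + 2385 = 3268
3268 - 1692 = 1576

MDLXXVI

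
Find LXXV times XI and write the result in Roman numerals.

LXXV = 75
XI = 11
75 × 11 = 825

DCCCXXV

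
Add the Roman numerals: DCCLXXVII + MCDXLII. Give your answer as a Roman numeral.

DCCLXXVII = 777
MCDXLII = 1442
777 + 1442 = 2219

MMCCXIX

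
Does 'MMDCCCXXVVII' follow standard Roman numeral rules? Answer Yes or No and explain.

'MMDCCCXXVVII': V should not appear more than once

No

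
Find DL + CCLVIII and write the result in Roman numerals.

DL = 550
CCLVIII = 258
550 + 258 = 808

DCCCVIII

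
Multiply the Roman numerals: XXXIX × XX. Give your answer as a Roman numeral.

XXXIX = 39
XX = 20
39 × 20 = 780

DCCLXXX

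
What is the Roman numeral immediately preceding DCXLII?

DCXLII = 642; previous is 641

DCXLI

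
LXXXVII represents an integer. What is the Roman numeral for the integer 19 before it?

LXXXVII = 87
87 - 19 = 68

LXVIII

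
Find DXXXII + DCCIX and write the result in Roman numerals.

DXXXII = 532
DCCIX = 709
532 + 709 = 1241

MCCXLI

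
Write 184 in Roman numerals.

Convert 184 to Roman numerals:
  184 contains 1×100 (C)
  84 contains 1×50 (L)
  34 contains 3×10 (XXX)
  4 contains 1×4 (IV)

CLXXXIV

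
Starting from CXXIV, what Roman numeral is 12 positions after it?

CXXIV = 124
124 + 12 = 136

CXXXVI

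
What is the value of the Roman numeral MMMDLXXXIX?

MMMDLXXXIX: M=1000, M=1000, M=1000, D=500, L=50, X=10, X=10, X=10, IX=9
1000 + 1000 + 1000 + 500 + 50 + 10 + 10 + 10 + 9 = 3589

3589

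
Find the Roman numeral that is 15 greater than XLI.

XLI = 41
41 + 15 = 56

LVI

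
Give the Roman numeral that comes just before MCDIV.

MCDIV = 1404; previous is 1403

MCDIII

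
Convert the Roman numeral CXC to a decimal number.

CXC: C=100, XC=90
100 + 90 = 190

190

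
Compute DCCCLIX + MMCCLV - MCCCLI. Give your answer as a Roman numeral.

DCCCLIX = 859, MMCCLV = 2255, MCCCLI = 1351
859 + 2255 = 3114
3114 - 1351 = 1763

MDCCLXIII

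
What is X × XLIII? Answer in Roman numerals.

X = 10
XLIII = 43
10 × 43 = 430

CDXXX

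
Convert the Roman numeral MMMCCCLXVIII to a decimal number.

MMMCCCLXVIII: M=1000, M=1000, M=1000, C=100, C=100, C=100, L=50, X=10, V=5, I=1, I=1, I=1
1000 + 1000 + 1000 + 100 + 100 + 100 + 50 + 10 + 5 + 1 + 1 + 1 = 3368

3368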